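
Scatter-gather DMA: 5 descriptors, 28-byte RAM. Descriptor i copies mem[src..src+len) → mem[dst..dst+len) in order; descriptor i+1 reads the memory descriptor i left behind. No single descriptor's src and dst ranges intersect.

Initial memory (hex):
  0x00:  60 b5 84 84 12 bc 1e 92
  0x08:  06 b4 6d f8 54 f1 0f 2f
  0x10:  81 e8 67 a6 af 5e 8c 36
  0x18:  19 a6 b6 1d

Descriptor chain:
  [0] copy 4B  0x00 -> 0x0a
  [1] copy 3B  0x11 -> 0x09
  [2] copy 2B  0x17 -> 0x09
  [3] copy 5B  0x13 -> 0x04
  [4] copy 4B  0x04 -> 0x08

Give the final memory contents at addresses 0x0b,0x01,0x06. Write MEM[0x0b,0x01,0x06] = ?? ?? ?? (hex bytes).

#0 dst[0x0a+4] := {0x60,0xb5,0x84,0x84}
#1 dst[0x09+3] := {0xe8,0x67,0xa6}
#2 dst[0x09+2] := {0x36,0x19}
#3 dst[0x04+5] := {0xa6,0xaf,0x5e,0x8c,0x36}
#4 dst[0x08+4] := {0xa6,0xaf,0x5e,0x8c}
query mem[0x0b]=0x8c, mem[0x01]=0xb5, mem[0x06]=0x5e

MEM[0x0b,0x01,0x06] = 8c b5 5e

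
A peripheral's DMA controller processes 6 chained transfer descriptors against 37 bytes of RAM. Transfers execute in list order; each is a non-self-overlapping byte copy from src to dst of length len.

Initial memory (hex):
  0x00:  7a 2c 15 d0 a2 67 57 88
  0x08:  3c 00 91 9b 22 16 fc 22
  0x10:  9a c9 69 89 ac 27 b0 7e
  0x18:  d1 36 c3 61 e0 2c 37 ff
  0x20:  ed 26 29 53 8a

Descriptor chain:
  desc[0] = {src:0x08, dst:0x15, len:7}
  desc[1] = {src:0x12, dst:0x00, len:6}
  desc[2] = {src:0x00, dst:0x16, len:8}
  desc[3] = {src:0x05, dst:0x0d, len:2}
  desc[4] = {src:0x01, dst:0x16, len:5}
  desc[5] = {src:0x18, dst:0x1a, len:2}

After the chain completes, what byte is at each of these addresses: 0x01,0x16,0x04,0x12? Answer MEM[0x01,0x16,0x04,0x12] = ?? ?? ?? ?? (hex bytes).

MEM[0x01,0x16,0x04,0x12] = 89 89 00 69

#0 dst[0x15+7] := {0x3c,0x00,0x91,0x9b,0x22,0x16,0xfc}
#1 dst[0x00+6] := {0x69,0x89,0xac,0x3c,0x00,0x91}
#2 dst[0x16+8] := {0x69,0x89,0xac,0x3c,0x00,0x91,0x57,0x88}
#3 dst[0x0d+2] := {0x91,0x57}
#4 dst[0x16+5] := {0x89,0xac,0x3c,0x00,0x91}
#5 dst[0x1a+2] := {0x3c,0x00}
query mem[0x01]=0x89, mem[0x16]=0x89, mem[0x04]=0x00, mem[0x12]=0x69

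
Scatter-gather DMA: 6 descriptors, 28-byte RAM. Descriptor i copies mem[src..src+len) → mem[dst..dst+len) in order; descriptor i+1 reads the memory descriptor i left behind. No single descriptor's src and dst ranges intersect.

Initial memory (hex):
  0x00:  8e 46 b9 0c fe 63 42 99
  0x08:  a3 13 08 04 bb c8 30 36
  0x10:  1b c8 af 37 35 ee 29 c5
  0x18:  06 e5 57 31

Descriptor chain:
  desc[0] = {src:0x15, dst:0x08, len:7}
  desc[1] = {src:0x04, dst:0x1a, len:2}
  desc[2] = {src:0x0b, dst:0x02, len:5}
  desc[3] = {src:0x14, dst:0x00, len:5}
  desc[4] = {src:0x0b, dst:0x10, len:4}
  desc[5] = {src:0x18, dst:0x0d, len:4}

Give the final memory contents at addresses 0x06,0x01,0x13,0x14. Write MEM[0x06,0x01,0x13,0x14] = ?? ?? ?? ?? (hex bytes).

#0 dst[0x08+7] := {0xee,0x29,0xc5,0x06,0xe5,0x57,0x31}
#1 dst[0x1a+2] := {0xfe,0x63}
#2 dst[0x02+5] := {0x06,0xe5,0x57,0x31,0x36}
#3 dst[0x00+5] := {0x35,0xee,0x29,0xc5,0x06}
#4 dst[0x10+4] := {0x06,0xe5,0x57,0x31}
#5 dst[0x0d+4] := {0x06,0xe5,0xfe,0x63}
query mem[0x06]=0x36, mem[0x01]=0xee, mem[0x13]=0x31, mem[0x14]=0x35

MEM[0x06,0x01,0x13,0x14] = 36 ee 31 35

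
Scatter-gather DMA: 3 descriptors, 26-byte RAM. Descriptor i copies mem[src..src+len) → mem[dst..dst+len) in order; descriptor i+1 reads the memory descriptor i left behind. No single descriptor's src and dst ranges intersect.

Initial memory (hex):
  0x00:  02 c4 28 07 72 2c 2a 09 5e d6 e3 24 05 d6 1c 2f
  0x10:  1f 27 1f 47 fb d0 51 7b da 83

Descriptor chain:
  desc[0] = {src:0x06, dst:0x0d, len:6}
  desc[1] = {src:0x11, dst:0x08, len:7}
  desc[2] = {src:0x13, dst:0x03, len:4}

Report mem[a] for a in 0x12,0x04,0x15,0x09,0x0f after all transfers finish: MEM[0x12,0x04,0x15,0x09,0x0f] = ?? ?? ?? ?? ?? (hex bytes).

MEM[0x12,0x04,0x15,0x09,0x0f] = 24 fb d0 24 5e

  after D0: wrote 6B at 0x0d = 2a095ed6e324
  after D1: wrote 7B at 0x08 = e32447fbd0517b
  after D2: wrote 4B at 0x03 = 47fbd051
query mem[0x12]=0x24, mem[0x04]=0xfb, mem[0x15]=0xd0, mem[0x09]=0x24, mem[0x0f]=0x5e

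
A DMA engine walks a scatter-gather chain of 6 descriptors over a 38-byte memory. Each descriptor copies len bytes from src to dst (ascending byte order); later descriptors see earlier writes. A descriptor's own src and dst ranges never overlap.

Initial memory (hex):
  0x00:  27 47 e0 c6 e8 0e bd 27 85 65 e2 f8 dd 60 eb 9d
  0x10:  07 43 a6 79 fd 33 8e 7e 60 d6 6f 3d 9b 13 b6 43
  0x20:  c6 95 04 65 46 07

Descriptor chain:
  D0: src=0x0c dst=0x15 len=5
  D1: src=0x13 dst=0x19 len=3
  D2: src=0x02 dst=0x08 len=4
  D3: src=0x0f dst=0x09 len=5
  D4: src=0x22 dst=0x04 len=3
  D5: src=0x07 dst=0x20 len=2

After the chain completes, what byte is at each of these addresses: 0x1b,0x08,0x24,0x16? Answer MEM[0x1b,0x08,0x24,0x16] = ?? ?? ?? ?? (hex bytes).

[0] 0x0c->0x15 len=5 : dd 60 eb 9d 07
[1] 0x13->0x19 len=3 : 79 fd dd
[2] 0x02->0x08 len=4 : e0 c6 e8 0e
[3] 0x0f->0x09 len=5 : 9d 07 43 a6 79
[4] 0x22->0x04 len=3 : 04 65 46
[5] 0x07->0x20 len=2 : 27 e0
query mem[0x1b]=0xdd, mem[0x08]=0xe0, mem[0x24]=0x46, mem[0x16]=0x60

MEM[0x1b,0x08,0x24,0x16] = dd e0 46 60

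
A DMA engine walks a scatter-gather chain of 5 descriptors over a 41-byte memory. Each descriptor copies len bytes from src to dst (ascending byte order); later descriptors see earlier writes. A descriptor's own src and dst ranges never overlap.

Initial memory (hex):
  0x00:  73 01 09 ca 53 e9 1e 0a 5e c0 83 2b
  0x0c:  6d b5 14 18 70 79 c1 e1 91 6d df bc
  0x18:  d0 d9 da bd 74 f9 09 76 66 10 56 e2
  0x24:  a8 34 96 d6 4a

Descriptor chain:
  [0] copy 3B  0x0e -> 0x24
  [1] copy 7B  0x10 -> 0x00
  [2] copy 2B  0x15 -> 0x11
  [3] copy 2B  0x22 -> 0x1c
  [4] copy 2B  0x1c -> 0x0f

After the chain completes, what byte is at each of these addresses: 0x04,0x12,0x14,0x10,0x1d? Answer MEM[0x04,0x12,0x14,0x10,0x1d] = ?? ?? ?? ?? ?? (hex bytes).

  after D0: wrote 3B at 0x24 = 141870
  after D1: wrote 7B at 0x00 = 7079c1e1916ddf
  after D2: wrote 2B at 0x11 = 6ddf
  after D3: wrote 2B at 0x1c = 56e2
  after D4: wrote 2B at 0x0f = 56e2
query mem[0x04]=0x91, mem[0x12]=0xdf, mem[0x14]=0x91, mem[0x10]=0xe2, mem[0x1d]=0xe2

MEM[0x04,0x12,0x14,0x10,0x1d] = 91 df 91 e2 e2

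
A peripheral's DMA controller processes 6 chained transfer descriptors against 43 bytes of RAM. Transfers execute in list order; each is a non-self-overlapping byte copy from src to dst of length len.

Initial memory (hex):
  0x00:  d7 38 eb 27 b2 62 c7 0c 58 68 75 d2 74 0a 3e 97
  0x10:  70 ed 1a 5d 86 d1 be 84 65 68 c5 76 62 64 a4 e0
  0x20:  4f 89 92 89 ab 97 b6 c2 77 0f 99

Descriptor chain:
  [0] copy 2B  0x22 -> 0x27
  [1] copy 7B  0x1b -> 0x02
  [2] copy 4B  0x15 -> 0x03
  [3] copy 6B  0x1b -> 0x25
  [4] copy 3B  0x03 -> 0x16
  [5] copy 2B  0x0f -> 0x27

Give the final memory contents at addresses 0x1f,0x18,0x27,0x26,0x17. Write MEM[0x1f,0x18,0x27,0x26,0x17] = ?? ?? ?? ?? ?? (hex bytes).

MEM[0x1f,0x18,0x27,0x26,0x17] = e0 84 97 62 be

D0: mem[0x27..0x28] <- [92 89]
D1: mem[0x02..0x08] <- [76 62 64 a4 e0 4f 89]
D2: mem[0x03..0x06] <- [d1 be 84 65]
D3: mem[0x25..0x2a] <- [76 62 64 a4 e0 4f]
D4: mem[0x16..0x18] <- [d1 be 84]
D5: mem[0x27..0x28] <- [97 70]
query mem[0x1f]=0xe0, mem[0x18]=0x84, mem[0x27]=0x97, mem[0x26]=0x62, mem[0x17]=0xbe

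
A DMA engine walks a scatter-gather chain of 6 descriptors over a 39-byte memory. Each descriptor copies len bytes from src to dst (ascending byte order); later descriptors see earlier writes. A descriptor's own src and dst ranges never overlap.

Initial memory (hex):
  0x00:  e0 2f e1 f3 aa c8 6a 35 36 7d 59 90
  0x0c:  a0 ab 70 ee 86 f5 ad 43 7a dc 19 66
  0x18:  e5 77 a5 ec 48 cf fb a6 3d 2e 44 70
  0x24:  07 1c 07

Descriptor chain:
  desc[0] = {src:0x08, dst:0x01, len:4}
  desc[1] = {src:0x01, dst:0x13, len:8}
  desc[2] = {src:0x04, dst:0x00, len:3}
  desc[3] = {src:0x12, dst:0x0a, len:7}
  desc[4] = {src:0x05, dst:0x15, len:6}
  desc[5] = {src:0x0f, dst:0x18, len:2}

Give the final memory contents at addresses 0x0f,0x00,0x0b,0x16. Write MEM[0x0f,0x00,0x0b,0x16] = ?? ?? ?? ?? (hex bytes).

D0: mem[0x01..0x04] <- [36 7d 59 90]
D1: mem[0x13..0x1a] <- [36 7d 59 90 c8 6a 35 36]
D2: mem[0x00..0x02] <- [90 c8 6a]
D3: mem[0x0a..0x10] <- [ad 36 7d 59 90 c8 6a]
D4: mem[0x15..0x1a] <- [c8 6a 35 36 7d ad]
D5: mem[0x18..0x19] <- [c8 6a]
query mem[0x0f]=0xc8, mem[0x00]=0x90, mem[0x0b]=0x36, mem[0x16]=0x6a

MEM[0x0f,0x00,0x0b,0x16] = c8 90 36 6a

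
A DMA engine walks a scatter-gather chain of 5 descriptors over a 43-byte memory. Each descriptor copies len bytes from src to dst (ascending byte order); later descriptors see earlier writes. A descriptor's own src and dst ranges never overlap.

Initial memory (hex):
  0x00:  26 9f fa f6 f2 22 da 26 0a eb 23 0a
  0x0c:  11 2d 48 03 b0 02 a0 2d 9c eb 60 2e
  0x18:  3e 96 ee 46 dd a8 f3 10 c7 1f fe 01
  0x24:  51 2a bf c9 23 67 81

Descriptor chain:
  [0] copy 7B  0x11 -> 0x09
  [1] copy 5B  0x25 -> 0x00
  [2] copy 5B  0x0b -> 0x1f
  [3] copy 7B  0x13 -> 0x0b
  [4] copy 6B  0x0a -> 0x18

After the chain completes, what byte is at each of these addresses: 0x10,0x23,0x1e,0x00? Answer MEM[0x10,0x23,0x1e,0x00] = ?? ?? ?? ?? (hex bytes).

MEM[0x10,0x23,0x1e,0x00] = 3e 2e f3 2a

[0] 0x11->0x09 len=7 : 02 a0 2d 9c eb 60 2e
[1] 0x25->0x00 len=5 : 2a bf c9 23 67
[2] 0x0b->0x1f len=5 : 2d 9c eb 60 2e
[3] 0x13->0x0b len=7 : 2d 9c eb 60 2e 3e 96
[4] 0x0a->0x18 len=6 : a0 2d 9c eb 60 2e
query mem[0x10]=0x3e, mem[0x23]=0x2e, mem[0x1e]=0xf3, mem[0x00]=0x2a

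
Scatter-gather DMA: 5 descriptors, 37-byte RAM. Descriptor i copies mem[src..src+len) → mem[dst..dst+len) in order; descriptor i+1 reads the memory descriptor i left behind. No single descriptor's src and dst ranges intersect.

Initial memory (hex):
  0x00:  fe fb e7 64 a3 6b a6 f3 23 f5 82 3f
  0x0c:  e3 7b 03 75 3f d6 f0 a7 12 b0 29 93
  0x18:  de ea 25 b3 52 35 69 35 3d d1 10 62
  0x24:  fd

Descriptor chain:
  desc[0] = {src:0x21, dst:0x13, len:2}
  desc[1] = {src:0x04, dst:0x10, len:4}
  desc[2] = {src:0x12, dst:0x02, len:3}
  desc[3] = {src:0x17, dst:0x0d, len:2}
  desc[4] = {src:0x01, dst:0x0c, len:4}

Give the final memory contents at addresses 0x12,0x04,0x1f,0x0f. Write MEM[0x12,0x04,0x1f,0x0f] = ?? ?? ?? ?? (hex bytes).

MEM[0x12,0x04,0x1f,0x0f] = a6 10 35 10

[0] 0x21->0x13 len=2 : d1 10
[1] 0x04->0x10 len=4 : a3 6b a6 f3
[2] 0x12->0x02 len=3 : a6 f3 10
[3] 0x17->0x0d len=2 : 93 de
[4] 0x01->0x0c len=4 : fb a6 f3 10
query mem[0x12]=0xa6, mem[0x04]=0x10, mem[0x1f]=0x35, mem[0x0f]=0x10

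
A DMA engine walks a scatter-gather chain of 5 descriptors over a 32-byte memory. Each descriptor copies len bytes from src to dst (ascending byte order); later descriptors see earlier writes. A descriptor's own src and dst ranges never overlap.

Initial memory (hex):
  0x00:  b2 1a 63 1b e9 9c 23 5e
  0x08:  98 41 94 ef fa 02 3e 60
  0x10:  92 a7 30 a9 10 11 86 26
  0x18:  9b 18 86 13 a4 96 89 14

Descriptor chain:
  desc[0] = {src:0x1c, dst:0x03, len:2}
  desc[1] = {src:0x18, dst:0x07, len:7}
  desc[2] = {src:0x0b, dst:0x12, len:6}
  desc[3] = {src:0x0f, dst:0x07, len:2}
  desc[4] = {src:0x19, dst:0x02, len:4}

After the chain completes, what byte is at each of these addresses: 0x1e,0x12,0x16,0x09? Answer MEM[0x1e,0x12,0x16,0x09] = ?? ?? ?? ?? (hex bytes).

MEM[0x1e,0x12,0x16,0x09] = 89 a4 60 86

[0] 0x1c->0x03 len=2 : a4 96
[1] 0x18->0x07 len=7 : 9b 18 86 13 a4 96 89
[2] 0x0b->0x12 len=6 : a4 96 89 3e 60 92
[3] 0x0f->0x07 len=2 : 60 92
[4] 0x19->0x02 len=4 : 18 86 13 a4
query mem[0x1e]=0x89, mem[0x12]=0xa4, mem[0x16]=0x60, mem[0x09]=0x86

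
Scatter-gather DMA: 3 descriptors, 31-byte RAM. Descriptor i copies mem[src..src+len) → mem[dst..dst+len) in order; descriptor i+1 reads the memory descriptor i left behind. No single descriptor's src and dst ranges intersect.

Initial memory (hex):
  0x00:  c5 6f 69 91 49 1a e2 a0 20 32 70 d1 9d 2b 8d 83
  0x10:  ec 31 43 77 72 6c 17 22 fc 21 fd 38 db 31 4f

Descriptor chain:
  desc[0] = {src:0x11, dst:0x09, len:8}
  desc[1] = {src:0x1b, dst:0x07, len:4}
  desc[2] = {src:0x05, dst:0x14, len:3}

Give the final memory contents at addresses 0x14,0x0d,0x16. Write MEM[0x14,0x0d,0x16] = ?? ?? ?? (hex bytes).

MEM[0x14,0x0d,0x16] = 1a 6c 38

#0 dst[0x09+8] := {0x31,0x43,0x77,0x72,0x6c,0x17,0x22,0xfc}
#1 dst[0x07+4] := {0x38,0xdb,0x31,0x4f}
#2 dst[0x14+3] := {0x1a,0xe2,0x38}
query mem[0x14]=0x1a, mem[0x0d]=0x6c, mem[0x16]=0x38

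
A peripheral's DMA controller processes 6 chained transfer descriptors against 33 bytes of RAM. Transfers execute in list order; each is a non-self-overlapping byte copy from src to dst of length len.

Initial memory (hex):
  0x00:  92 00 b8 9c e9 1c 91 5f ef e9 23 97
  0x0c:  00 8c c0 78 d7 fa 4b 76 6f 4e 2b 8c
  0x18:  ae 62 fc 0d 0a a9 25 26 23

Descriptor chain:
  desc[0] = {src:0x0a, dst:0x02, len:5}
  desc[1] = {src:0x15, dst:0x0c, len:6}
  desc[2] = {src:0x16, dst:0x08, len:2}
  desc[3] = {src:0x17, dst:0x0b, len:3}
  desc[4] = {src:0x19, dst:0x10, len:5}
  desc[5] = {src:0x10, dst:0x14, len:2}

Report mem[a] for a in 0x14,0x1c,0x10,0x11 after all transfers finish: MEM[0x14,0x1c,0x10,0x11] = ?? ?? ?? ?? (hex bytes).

  after D0: wrote 5B at 0x02 = 2397008cc0
  after D1: wrote 6B at 0x0c = 4e2b8cae62fc
  after D2: wrote 2B at 0x08 = 2b8c
  after D3: wrote 3B at 0x0b = 8cae62
  after D4: wrote 5B at 0x10 = 62fc0d0aa9
  after D5: wrote 2B at 0x14 = 62fc
query mem[0x14]=0x62, mem[0x1c]=0x0a, mem[0x10]=0x62, mem[0x11]=0xfc

MEM[0x14,0x1c,0x10,0x11] = 62 0a 62 fc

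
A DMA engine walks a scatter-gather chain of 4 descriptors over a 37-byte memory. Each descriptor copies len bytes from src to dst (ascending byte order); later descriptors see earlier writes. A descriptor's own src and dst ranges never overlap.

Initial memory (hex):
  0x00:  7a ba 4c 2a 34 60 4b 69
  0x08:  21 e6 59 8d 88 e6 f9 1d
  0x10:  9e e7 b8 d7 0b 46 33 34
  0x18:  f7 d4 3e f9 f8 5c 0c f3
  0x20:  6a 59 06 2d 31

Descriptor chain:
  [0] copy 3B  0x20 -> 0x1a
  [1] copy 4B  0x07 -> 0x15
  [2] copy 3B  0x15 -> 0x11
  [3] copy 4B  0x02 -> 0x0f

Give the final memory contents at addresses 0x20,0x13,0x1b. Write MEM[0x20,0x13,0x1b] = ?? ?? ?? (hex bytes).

MEM[0x20,0x13,0x1b] = 6a e6 59

  after D0: wrote 3B at 0x1a = 6a5906
  after D1: wrote 4B at 0x15 = 6921e659
  after D2: wrote 3B at 0x11 = 6921e6
  after D3: wrote 4B at 0x0f = 4c2a3460
query mem[0x20]=0x6a, mem[0x13]=0xe6, mem[0x1b]=0x59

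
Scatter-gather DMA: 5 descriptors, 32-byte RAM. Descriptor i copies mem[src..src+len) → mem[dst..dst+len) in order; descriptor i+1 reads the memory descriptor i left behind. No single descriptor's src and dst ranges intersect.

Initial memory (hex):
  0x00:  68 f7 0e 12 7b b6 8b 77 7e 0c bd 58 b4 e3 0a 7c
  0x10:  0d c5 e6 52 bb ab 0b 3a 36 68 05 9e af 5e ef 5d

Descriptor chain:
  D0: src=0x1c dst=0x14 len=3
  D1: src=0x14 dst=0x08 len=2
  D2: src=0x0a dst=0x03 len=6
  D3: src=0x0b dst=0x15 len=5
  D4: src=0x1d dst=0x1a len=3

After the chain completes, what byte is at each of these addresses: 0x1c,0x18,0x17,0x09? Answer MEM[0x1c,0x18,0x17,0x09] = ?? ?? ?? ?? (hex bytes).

MEM[0x1c,0x18,0x17,0x09] = 5d 0a e3 5e

[0] 0x1c->0x14 len=3 : af 5e ef
[1] 0x14->0x08 len=2 : af 5e
[2] 0x0a->0x03 len=6 : bd 58 b4 e3 0a 7c
[3] 0x0b->0x15 len=5 : 58 b4 e3 0a 7c
[4] 0x1d->0x1a len=3 : 5e ef 5d
query mem[0x1c]=0x5d, mem[0x18]=0x0a, mem[0x17]=0xe3, mem[0x09]=0x5e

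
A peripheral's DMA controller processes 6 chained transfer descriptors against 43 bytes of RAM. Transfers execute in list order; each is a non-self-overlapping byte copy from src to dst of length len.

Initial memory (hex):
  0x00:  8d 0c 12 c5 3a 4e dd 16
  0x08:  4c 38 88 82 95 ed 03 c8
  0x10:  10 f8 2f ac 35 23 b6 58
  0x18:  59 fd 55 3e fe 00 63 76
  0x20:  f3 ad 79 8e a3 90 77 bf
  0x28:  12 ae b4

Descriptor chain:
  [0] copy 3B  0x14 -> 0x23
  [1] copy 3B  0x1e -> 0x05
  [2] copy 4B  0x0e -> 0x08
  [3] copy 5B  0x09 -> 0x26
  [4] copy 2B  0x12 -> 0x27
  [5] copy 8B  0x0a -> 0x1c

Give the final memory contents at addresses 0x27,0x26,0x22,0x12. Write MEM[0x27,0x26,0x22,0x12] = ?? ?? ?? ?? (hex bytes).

#0 dst[0x23+3] := {0x35,0x23,0xb6}
#1 dst[0x05+3] := {0x63,0x76,0xf3}
#2 dst[0x08+4] := {0x03,0xc8,0x10,0xf8}
#3 dst[0x26+5] := {0xc8,0x10,0xf8,0x95,0xed}
#4 dst[0x27+2] := {0x2f,0xac}
#5 dst[0x1c+8] := {0x10,0xf8,0x95,0xed,0x03,0xc8,0x10,0xf8}
query mem[0x27]=0x2f, mem[0x26]=0xc8, mem[0x22]=0x10, mem[0x12]=0x2f

MEM[0x27,0x26,0x22,0x12] = 2f c8 10 2f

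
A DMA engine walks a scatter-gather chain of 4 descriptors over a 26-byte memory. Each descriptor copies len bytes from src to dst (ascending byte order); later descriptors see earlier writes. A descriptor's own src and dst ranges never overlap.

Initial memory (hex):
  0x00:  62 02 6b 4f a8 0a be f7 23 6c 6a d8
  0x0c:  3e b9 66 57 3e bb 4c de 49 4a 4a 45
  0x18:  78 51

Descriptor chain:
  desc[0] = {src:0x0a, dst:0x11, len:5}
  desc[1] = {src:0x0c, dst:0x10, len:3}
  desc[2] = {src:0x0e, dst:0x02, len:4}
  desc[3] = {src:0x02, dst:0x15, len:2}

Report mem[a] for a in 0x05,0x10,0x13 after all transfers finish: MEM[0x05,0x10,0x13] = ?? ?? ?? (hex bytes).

MEM[0x05,0x10,0x13] = b9 3e 3e

[0] 0x0a->0x11 len=5 : 6a d8 3e b9 66
[1] 0x0c->0x10 len=3 : 3e b9 66
[2] 0x0e->0x02 len=4 : 66 57 3e b9
[3] 0x02->0x15 len=2 : 66 57
query mem[0x05]=0xb9, mem[0x10]=0x3e, mem[0x13]=0x3e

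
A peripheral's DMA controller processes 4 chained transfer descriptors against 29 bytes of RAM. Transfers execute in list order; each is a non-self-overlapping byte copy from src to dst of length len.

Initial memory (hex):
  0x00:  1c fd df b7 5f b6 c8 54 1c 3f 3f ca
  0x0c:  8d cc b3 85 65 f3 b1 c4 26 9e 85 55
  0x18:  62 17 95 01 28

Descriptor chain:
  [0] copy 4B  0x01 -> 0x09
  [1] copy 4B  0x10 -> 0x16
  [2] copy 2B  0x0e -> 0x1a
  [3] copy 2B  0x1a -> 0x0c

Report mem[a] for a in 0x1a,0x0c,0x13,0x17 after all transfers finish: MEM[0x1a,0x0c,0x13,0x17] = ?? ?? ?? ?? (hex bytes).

D0: mem[0x09..0x0c] <- [fd df b7 5f]
D1: mem[0x16..0x19] <- [65 f3 b1 c4]
D2: mem[0x1a..0x1b] <- [b3 85]
D3: mem[0x0c..0x0d] <- [b3 85]
query mem[0x1a]=0xb3, mem[0x0c]=0xb3, mem[0x13]=0xc4, mem[0x17]=0xf3

MEM[0x1a,0x0c,0x13,0x17] = b3 b3 c4 f3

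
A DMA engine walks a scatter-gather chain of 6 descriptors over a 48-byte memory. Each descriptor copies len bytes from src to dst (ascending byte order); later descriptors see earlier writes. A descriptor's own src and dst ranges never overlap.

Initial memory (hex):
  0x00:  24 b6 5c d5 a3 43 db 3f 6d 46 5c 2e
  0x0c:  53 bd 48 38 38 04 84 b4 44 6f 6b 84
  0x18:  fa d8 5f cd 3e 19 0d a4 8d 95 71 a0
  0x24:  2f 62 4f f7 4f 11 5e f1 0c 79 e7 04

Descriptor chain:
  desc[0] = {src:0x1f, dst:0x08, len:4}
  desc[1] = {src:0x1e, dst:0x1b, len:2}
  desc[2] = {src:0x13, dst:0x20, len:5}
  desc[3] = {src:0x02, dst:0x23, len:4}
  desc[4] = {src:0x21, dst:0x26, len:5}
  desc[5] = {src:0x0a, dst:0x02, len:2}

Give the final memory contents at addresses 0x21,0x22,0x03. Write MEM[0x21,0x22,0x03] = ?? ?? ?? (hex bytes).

MEM[0x21,0x22,0x03] = 44 6f 71

  after D0: wrote 4B at 0x08 = a48d9571
  after D1: wrote 2B at 0x1b = 0da4
  after D2: wrote 5B at 0x20 = b4446f6b84
  after D3: wrote 4B at 0x23 = 5cd5a343
  after D4: wrote 5B at 0x26 = 446f5cd5a3
  after D5: wrote 2B at 0x02 = 9571
query mem[0x21]=0x44, mem[0x22]=0x6f, mem[0x03]=0x71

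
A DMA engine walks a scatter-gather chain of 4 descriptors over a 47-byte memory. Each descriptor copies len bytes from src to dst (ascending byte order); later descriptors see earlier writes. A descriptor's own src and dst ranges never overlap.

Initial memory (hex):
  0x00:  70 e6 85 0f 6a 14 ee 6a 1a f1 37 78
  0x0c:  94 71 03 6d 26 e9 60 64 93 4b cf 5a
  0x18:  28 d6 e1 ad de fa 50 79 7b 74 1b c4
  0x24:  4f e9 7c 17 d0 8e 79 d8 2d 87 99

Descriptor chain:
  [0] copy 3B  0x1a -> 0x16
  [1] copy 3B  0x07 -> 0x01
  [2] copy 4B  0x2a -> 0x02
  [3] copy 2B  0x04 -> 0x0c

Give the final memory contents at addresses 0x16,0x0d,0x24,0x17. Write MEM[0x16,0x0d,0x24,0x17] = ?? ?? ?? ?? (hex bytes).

#0 dst[0x16+3] := {0xe1,0xad,0xde}
#1 dst[0x01+3] := {0x6a,0x1a,0xf1}
#2 dst[0x02+4] := {0x79,0xd8,0x2d,0x87}
#3 dst[0x0c+2] := {0x2d,0x87}
query mem[0x16]=0xe1, mem[0x0d]=0x87, mem[0x24]=0x4f, mem[0x17]=0xad

MEM[0x16,0x0d,0x24,0x17] = e1 87 4f ad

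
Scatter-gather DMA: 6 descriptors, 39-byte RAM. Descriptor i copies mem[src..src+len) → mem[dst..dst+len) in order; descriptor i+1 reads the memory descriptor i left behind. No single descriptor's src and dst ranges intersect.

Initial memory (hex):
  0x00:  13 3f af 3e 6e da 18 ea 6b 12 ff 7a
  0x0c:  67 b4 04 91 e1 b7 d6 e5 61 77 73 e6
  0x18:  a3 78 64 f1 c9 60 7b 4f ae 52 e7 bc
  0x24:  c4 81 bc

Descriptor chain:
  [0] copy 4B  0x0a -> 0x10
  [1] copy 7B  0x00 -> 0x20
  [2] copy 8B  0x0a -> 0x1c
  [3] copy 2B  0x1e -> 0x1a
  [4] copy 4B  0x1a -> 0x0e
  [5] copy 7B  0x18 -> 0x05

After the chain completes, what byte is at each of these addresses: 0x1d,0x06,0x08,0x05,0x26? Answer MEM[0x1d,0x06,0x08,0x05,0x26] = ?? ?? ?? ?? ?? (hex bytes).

D0: mem[0x10..0x13] <- [ff 7a 67 b4]
D1: mem[0x20..0x26] <- [13 3f af 3e 6e da 18]
D2: mem[0x1c..0x23] <- [ff 7a 67 b4 04 91 ff 7a]
D3: mem[0x1a..0x1b] <- [67 b4]
D4: mem[0x0e..0x11] <- [67 b4 ff 7a]
D5: mem[0x05..0x0b] <- [a3 78 67 b4 ff 7a 67]
query mem[0x1d]=0x7a, mem[0x06]=0x78, mem[0x08]=0xb4, mem[0x05]=0xa3, mem[0x26]=0x18

MEM[0x1d,0x06,0x08,0x05,0x26] = 7a 78 b4 a3 18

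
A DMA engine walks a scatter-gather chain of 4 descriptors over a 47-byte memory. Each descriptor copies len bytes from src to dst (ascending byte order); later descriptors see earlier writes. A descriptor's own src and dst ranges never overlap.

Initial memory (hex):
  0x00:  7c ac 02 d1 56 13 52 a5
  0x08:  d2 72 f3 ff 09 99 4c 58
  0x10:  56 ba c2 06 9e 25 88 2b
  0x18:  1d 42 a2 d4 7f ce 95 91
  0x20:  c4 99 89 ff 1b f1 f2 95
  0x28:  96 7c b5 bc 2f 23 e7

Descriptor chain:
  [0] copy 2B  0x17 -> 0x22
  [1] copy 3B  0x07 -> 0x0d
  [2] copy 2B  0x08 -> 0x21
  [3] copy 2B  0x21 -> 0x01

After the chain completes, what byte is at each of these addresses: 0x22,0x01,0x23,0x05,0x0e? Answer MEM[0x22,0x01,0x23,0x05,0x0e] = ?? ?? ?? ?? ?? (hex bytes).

MEM[0x22,0x01,0x23,0x05,0x0e] = 72 d2 1d 13 d2

  after D0: wrote 2B at 0x22 = 2b1d
  after D1: wrote 3B at 0x0d = a5d272
  after D2: wrote 2B at 0x21 = d272
  after D3: wrote 2B at 0x01 = d272
query mem[0x22]=0x72, mem[0x01]=0xd2, mem[0x23]=0x1d, mem[0x05]=0x13, mem[0x0e]=0xd2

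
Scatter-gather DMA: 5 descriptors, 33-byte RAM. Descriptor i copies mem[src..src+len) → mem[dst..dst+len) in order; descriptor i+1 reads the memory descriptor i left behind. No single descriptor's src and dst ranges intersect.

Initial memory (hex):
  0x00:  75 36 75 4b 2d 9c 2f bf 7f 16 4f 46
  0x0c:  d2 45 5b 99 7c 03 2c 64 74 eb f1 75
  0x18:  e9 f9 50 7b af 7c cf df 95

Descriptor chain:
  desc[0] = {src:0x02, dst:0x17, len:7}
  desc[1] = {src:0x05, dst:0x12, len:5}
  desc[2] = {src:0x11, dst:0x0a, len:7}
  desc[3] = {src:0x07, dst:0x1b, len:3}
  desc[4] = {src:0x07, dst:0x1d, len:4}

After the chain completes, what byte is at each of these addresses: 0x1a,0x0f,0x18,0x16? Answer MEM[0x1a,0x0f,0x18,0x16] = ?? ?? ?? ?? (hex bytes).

  after D0: wrote 7B at 0x17 = 754b2d9c2fbf7f
  after D1: wrote 5B at 0x12 = 9c2fbf7f16
  after D2: wrote 7B at 0x0a = 039c2fbf7f1675
  after D3: wrote 3B at 0x1b = bf7f16
  after D4: wrote 4B at 0x1d = bf7f1603
query mem[0x1a]=0x9c, mem[0x0f]=0x16, mem[0x18]=0x4b, mem[0x16]=0x16

MEM[0x1a,0x0f,0x18,0x16] = 9c 16 4b 16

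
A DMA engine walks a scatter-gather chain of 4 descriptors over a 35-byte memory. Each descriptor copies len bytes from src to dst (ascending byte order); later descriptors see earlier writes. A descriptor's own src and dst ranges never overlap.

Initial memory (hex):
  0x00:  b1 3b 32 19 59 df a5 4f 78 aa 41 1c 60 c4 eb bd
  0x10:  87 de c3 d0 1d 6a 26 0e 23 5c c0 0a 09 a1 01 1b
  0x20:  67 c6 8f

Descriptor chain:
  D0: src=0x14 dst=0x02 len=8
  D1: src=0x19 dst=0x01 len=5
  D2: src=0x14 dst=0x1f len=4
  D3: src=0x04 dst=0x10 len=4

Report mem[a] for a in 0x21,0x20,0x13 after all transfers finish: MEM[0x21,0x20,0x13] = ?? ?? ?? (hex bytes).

MEM[0x21,0x20,0x13] = 26 6a 5c

D0: mem[0x02..0x09] <- [1d 6a 26 0e 23 5c c0 0a]
D1: mem[0x01..0x05] <- [5c c0 0a 09 a1]
D2: mem[0x1f..0x22] <- [1d 6a 26 0e]
D3: mem[0x10..0x13] <- [09 a1 23 5c]
query mem[0x21]=0x26, mem[0x20]=0x6a, mem[0x13]=0x5c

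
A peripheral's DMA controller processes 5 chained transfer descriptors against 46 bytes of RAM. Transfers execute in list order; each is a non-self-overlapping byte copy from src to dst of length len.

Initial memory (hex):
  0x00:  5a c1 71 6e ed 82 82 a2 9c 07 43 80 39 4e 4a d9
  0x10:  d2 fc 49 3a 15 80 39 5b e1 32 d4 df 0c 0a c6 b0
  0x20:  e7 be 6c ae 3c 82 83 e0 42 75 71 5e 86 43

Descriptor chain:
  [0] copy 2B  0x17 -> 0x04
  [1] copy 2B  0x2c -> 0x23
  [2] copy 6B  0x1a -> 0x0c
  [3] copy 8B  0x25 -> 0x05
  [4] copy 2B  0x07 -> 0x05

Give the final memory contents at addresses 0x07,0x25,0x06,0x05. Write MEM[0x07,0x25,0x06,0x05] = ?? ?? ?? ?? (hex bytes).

#0 dst[0x04+2] := {0x5b,0xe1}
#1 dst[0x23+2] := {0x86,0x43}
#2 dst[0x0c+6] := {0xd4,0xdf,0x0c,0x0a,0xc6,0xb0}
#3 dst[0x05+8] := {0x82,0x83,0xe0,0x42,0x75,0x71,0x5e,0x86}
#4 dst[0x05+2] := {0xe0,0x42}
query mem[0x07]=0xe0, mem[0x25]=0x82, mem[0x06]=0x42, mem[0x05]=0xe0

MEM[0x07,0x25,0x06,0x05] = e0 82 42 e0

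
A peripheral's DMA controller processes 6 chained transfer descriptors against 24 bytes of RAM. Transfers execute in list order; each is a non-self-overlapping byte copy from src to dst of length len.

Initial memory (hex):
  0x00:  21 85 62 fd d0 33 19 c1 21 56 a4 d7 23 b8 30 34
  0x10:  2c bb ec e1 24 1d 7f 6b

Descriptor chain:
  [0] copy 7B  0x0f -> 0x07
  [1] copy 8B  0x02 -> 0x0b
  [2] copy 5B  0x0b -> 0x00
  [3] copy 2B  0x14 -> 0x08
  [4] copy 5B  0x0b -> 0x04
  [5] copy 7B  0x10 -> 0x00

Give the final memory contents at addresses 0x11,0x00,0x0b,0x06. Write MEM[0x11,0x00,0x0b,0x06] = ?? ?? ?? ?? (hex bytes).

D0: mem[0x07..0x0d] <- [34 2c bb ec e1 24 1d]
D1: mem[0x0b..0x12] <- [62 fd d0 33 19 34 2c bb]
D2: mem[0x00..0x04] <- [62 fd d0 33 19]
D3: mem[0x08..0x09] <- [24 1d]
D4: mem[0x04..0x08] <- [62 fd d0 33 19]
D5: mem[0x00..0x06] <- [34 2c bb e1 24 1d 7f]
query mem[0x11]=0x2c, mem[0x00]=0x34, mem[0x0b]=0x62, mem[0x06]=0x7f

MEM[0x11,0x00,0x0b,0x06] = 2c 34 62 7f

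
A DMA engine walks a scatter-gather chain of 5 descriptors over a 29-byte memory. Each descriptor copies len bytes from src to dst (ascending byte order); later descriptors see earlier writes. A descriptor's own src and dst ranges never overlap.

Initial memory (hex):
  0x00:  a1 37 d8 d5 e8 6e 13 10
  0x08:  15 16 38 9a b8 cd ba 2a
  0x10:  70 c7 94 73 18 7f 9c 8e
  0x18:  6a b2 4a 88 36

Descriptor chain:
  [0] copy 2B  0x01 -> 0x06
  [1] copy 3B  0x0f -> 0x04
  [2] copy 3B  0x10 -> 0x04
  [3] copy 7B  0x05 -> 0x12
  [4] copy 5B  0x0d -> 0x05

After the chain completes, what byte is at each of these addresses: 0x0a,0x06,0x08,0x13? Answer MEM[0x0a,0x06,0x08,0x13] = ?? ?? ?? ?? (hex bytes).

#0 dst[0x06+2] := {0x37,0xd8}
#1 dst[0x04+3] := {0x2a,0x70,0xc7}
#2 dst[0x04+3] := {0x70,0xc7,0x94}
#3 dst[0x12+7] := {0xc7,0x94,0xd8,0x15,0x16,0x38,0x9a}
#4 dst[0x05+5] := {0xcd,0xba,0x2a,0x70,0xc7}
query mem[0x0a]=0x38, mem[0x06]=0xba, mem[0x08]=0x70, mem[0x13]=0x94

MEM[0x0a,0x06,0x08,0x13] = 38 ba 70 94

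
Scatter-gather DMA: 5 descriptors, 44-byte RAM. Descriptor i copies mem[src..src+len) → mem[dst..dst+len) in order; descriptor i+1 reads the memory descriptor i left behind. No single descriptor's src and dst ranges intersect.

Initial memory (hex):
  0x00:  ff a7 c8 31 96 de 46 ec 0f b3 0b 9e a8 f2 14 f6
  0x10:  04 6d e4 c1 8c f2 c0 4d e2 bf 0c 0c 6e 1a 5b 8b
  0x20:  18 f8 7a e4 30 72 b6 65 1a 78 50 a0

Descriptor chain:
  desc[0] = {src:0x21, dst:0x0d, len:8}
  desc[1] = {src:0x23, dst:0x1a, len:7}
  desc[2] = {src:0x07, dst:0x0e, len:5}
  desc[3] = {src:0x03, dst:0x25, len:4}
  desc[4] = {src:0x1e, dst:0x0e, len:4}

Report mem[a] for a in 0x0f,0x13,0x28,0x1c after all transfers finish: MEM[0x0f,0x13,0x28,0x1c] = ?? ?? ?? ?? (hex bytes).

  after D0: wrote 8B at 0x0d = f87ae43072b6651a
  after D1: wrote 7B at 0x1a = e43072b6651a78
  after D2: wrote 5B at 0x0e = ec0fb30b9e
  after D3: wrote 4B at 0x25 = 3196de46
  after D4: wrote 4B at 0x0e = 651a78f8
query mem[0x0f]=0x1a, mem[0x13]=0x65, mem[0x28]=0x46, mem[0x1c]=0x72

MEM[0x0f,0x13,0x28,0x1c] = 1a 65 46 72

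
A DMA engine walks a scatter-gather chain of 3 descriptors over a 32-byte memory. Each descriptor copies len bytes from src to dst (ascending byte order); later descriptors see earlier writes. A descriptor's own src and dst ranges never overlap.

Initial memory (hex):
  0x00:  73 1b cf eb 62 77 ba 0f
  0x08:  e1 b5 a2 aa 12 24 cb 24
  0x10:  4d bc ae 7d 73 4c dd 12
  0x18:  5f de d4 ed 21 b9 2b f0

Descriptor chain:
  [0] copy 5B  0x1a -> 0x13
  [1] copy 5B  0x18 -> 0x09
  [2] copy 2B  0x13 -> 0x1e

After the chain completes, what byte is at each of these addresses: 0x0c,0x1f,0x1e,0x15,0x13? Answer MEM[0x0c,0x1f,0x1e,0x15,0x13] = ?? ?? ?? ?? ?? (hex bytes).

#0 dst[0x13+5] := {0xd4,0xed,0x21,0xb9,0x2b}
#1 dst[0x09+5] := {0x5f,0xde,0xd4,0xed,0x21}
#2 dst[0x1e+2] := {0xd4,0xed}
query mem[0x0c]=0xed, mem[0x1f]=0xed, mem[0x1e]=0xd4, mem[0x15]=0x21, mem[0x13]=0xd4

MEM[0x0c,0x1f,0x1e,0x15,0x13] = ed ed d4 21 d4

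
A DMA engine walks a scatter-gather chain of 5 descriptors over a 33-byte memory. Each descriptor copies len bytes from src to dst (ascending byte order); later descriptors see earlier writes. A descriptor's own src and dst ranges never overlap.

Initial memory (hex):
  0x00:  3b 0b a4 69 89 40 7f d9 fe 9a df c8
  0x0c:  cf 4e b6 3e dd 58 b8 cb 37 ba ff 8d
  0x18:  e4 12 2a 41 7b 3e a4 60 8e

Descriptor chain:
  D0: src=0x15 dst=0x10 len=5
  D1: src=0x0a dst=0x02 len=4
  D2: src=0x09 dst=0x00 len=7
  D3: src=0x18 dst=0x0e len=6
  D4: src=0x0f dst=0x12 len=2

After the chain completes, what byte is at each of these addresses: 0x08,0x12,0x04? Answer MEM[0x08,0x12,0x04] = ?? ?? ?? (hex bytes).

#0 dst[0x10+5] := {0xba,0xff,0x8d,0xe4,0x12}
#1 dst[0x02+4] := {0xdf,0xc8,0xcf,0x4e}
#2 dst[0x00+7] := {0x9a,0xdf,0xc8,0xcf,0x4e,0xb6,0x3e}
#3 dst[0x0e+6] := {0xe4,0x12,0x2a,0x41,0x7b,0x3e}
#4 dst[0x12+2] := {0x12,0x2a}
query mem[0x08]=0xfe, mem[0x12]=0x12, mem[0x04]=0x4e

MEM[0x08,0x12,0x04] = fe 12 4e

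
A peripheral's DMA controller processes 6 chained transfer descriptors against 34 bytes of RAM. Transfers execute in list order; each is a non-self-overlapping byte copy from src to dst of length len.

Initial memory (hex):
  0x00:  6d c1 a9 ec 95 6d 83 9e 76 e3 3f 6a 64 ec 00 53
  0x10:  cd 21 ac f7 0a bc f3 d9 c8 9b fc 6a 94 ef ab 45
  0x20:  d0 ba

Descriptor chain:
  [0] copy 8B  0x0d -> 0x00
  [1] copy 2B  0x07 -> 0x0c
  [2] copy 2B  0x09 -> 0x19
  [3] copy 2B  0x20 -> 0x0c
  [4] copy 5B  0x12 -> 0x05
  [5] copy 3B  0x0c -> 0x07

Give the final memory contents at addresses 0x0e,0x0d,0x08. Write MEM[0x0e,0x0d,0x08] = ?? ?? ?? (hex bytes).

  after D0: wrote 8B at 0x00 = ec0053cd21acf70a
  after D1: wrote 2B at 0x0c = 0a76
  after D2: wrote 2B at 0x19 = e33f
  after D3: wrote 2B at 0x0c = d0ba
  after D4: wrote 5B at 0x05 = acf70abcf3
  after D5: wrote 3B at 0x07 = d0ba00
query mem[0x0e]=0x00, mem[0x0d]=0xba, mem[0x08]=0xba

MEM[0x0e,0x0d,0x08] = 00 ba ba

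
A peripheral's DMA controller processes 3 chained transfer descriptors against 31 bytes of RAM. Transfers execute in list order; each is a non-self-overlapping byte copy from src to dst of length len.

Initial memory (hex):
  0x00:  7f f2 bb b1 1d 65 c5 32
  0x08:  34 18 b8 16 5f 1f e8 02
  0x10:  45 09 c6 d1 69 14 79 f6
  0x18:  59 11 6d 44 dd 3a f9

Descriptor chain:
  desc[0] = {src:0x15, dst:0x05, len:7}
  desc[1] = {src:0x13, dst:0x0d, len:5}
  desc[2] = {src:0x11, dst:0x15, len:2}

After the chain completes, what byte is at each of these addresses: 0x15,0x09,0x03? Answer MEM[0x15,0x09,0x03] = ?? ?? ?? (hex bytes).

MEM[0x15,0x09,0x03] = f6 11 b1

  after D0: wrote 7B at 0x05 = 1479f659116d44
  after D1: wrote 5B at 0x0d = d1691479f6
  after D2: wrote 2B at 0x15 = f6c6
query mem[0x15]=0xf6, mem[0x09]=0x11, mem[0x03]=0xb1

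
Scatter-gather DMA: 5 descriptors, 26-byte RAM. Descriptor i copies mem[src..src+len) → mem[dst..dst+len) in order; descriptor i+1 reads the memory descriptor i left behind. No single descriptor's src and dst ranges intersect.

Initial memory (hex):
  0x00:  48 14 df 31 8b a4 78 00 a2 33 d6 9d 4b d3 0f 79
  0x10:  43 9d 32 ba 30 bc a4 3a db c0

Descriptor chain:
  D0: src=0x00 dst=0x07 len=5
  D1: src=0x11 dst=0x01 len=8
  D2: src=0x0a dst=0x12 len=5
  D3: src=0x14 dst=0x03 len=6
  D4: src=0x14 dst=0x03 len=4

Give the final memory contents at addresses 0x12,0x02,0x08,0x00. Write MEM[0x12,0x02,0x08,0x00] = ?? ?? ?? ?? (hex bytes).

  after D0: wrote 5B at 0x07 = 4814df318b
  after D1: wrote 8B at 0x01 = 9d32ba30bca43adb
  after D2: wrote 5B at 0x12 = 318b4bd30f
  after D3: wrote 6B at 0x03 = 4bd30f3adbc0
  after D4: wrote 4B at 0x03 = 4bd30f3a
query mem[0x12]=0x31, mem[0x02]=0x32, mem[0x08]=0xc0, mem[0x00]=0x48

MEM[0x12,0x02,0x08,0x00] = 31 32 c0 48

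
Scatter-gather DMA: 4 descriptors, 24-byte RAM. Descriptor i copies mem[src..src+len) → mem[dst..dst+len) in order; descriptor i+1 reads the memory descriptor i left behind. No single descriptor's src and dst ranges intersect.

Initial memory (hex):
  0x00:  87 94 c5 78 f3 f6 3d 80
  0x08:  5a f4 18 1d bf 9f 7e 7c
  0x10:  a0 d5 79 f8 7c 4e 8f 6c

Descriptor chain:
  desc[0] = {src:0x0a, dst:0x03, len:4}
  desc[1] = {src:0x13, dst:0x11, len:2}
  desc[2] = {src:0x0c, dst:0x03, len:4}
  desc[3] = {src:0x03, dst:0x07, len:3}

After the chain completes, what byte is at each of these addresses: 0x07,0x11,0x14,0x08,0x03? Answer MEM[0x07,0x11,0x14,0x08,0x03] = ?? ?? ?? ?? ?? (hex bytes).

#0 dst[0x03+4] := {0x18,0x1d,0xbf,0x9f}
#1 dst[0x11+2] := {0xf8,0x7c}
#2 dst[0x03+4] := {0xbf,0x9f,0x7e,0x7c}
#3 dst[0x07+3] := {0xbf,0x9f,0x7e}
query mem[0x07]=0xbf, mem[0x11]=0xf8, mem[0x14]=0x7c, mem[0x08]=0x9f, mem[0x03]=0xbf

MEM[0x07,0x11,0x14,0x08,0x03] = bf f8 7c 9f bf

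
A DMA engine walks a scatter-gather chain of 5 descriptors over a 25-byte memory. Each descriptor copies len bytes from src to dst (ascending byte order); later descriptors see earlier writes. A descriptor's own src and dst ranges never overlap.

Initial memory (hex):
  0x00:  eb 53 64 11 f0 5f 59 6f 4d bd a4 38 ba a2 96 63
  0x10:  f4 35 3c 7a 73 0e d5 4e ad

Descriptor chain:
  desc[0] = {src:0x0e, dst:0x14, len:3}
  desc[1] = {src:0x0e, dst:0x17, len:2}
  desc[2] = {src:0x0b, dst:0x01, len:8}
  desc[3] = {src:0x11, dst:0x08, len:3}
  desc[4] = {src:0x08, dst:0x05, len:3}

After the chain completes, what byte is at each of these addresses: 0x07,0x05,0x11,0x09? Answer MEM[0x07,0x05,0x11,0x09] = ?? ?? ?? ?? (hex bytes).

MEM[0x07,0x05,0x11,0x09] = 7a 35 35 3c

  after D0: wrote 3B at 0x14 = 9663f4
  after D1: wrote 2B at 0x17 = 9663
  after D2: wrote 8B at 0x01 = 38baa29663f4353c
  after D3: wrote 3B at 0x08 = 353c7a
  after D4: wrote 3B at 0x05 = 353c7a
query mem[0x07]=0x7a, mem[0x05]=0x35, mem[0x11]=0x35, mem[0x09]=0x3c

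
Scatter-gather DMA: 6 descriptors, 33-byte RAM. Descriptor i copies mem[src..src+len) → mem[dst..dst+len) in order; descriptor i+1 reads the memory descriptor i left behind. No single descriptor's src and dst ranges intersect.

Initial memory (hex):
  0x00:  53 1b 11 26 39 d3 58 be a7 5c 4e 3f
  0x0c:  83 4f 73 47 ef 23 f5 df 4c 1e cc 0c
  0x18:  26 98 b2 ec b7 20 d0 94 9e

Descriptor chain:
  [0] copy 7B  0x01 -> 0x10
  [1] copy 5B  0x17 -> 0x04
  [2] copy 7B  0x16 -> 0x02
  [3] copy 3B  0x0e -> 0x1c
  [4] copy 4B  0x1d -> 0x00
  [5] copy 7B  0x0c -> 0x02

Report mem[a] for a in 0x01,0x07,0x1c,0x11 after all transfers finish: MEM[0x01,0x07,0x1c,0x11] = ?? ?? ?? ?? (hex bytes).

[0] 0x01->0x10 len=7 : 1b 11 26 39 d3 58 be
[1] 0x17->0x04 len=5 : 0c 26 98 b2 ec
[2] 0x16->0x02 len=7 : be 0c 26 98 b2 ec b7
[3] 0x0e->0x1c len=3 : 73 47 1b
[4] 0x1d->0x00 len=4 : 47 1b 94 9e
[5] 0x0c->0x02 len=7 : 83 4f 73 47 1b 11 26
query mem[0x01]=0x1b, mem[0x07]=0x11, mem[0x1c]=0x73, mem[0x11]=0x11

MEM[0x01,0x07,0x1c,0x11] = 1b 11 73 11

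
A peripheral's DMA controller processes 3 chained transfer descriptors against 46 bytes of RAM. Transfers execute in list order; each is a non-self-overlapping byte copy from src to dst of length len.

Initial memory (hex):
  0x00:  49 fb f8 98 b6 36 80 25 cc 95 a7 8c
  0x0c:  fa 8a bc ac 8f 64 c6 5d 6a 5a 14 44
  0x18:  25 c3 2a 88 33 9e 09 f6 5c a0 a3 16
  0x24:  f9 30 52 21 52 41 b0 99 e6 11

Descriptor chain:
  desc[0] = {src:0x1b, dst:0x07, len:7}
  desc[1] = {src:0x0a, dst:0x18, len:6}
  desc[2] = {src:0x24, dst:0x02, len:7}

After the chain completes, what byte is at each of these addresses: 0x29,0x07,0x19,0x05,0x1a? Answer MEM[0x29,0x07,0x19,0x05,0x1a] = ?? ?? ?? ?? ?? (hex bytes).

[0] 0x1b->0x07 len=7 : 88 33 9e 09 f6 5c a0
[1] 0x0a->0x18 len=6 : 09 f6 5c a0 bc ac
[2] 0x24->0x02 len=7 : f9 30 52 21 52 41 b0
query mem[0x29]=0x41, mem[0x07]=0x41, mem[0x19]=0xf6, mem[0x05]=0x21, mem[0x1a]=0x5c

MEM[0x29,0x07,0x19,0x05,0x1a] = 41 41 f6 21 5c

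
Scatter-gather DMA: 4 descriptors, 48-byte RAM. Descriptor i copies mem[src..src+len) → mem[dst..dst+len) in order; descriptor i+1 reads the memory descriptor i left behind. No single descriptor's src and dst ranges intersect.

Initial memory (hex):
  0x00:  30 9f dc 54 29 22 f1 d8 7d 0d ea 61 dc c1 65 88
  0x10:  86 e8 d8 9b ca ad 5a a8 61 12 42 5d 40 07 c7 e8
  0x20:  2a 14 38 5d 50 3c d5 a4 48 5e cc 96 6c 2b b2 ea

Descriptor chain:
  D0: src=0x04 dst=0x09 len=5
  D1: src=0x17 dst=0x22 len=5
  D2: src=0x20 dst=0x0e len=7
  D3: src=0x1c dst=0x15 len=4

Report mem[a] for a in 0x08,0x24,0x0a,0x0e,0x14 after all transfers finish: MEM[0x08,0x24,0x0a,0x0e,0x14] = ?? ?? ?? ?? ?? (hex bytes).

MEM[0x08,0x24,0x0a,0x0e,0x14] = 7d 12 22 2a 5d

D0: mem[0x09..0x0d] <- [29 22 f1 d8 7d]
D1: mem[0x22..0x26] <- [a8 61 12 42 5d]
D2: mem[0x0e..0x14] <- [2a 14 a8 61 12 42 5d]
D3: mem[0x15..0x18] <- [40 07 c7 e8]
query mem[0x08]=0x7d, mem[0x24]=0x12, mem[0x0a]=0x22, mem[0x0e]=0x2a, mem[0x14]=0x5d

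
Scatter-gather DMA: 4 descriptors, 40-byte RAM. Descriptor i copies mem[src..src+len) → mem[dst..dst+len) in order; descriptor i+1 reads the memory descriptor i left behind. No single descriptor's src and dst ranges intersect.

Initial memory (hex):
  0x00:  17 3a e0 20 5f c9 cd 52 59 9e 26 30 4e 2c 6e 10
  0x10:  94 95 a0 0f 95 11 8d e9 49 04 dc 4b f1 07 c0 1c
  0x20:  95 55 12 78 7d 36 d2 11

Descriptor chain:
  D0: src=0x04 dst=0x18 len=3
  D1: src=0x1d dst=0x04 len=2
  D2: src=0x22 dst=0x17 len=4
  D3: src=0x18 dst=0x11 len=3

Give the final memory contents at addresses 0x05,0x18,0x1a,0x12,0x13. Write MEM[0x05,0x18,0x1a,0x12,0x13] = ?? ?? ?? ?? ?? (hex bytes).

MEM[0x05,0x18,0x1a,0x12,0x13] = c0 78 36 7d 36

[0] 0x04->0x18 len=3 : 5f c9 cd
[1] 0x1d->0x04 len=2 : 07 c0
[2] 0x22->0x17 len=4 : 12 78 7d 36
[3] 0x18->0x11 len=3 : 78 7d 36
query mem[0x05]=0xc0, mem[0x18]=0x78, mem[0x1a]=0x36, mem[0x12]=0x7d, mem[0x13]=0x36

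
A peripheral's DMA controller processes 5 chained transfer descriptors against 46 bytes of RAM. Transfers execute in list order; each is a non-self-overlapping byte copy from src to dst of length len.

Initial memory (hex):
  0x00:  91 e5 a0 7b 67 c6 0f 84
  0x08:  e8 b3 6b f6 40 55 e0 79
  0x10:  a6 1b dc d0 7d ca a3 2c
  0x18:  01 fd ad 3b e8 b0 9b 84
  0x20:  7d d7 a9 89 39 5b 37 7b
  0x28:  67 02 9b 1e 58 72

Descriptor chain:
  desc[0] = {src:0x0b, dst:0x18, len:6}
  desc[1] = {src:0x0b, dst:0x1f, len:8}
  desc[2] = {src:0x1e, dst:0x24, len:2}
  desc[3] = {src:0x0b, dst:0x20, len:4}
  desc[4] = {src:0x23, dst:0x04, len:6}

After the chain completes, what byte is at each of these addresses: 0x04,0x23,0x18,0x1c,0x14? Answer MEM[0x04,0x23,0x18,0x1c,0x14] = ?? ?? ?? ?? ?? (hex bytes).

MEM[0x04,0x23,0x18,0x1c,0x14] = e0 e0 f6 79 7d

  after D0: wrote 6B at 0x18 = f64055e079a6
  after D1: wrote 8B at 0x1f = f64055e079a61bdc
  after D2: wrote 2B at 0x24 = 9bf6
  after D3: wrote 4B at 0x20 = f64055e0
  after D4: wrote 6B at 0x04 = e09bf6dc7b67
query mem[0x04]=0xe0, mem[0x23]=0xe0, mem[0x18]=0xf6, mem[0x1c]=0x79, mem[0x14]=0x7d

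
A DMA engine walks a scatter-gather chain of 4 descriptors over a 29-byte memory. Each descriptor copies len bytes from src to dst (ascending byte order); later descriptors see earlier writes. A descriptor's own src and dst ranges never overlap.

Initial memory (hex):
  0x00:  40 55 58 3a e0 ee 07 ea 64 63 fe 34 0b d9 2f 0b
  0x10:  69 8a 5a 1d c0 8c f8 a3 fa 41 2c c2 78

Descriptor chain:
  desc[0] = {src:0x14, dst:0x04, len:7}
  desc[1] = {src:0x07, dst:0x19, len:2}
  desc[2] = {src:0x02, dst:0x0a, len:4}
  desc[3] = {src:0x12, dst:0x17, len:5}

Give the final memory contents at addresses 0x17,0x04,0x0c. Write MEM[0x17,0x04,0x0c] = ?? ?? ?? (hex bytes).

D0: mem[0x04..0x0a] <- [c0 8c f8 a3 fa 41 2c]
D1: mem[0x19..0x1a] <- [a3 fa]
D2: mem[0x0a..0x0d] <- [58 3a c0 8c]
D3: mem[0x17..0x1b] <- [5a 1d c0 8c f8]
query mem[0x17]=0x5a, mem[0x04]=0xc0, mem[0x0c]=0xc0

MEM[0x17,0x04,0x0c] = 5a c0 c0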